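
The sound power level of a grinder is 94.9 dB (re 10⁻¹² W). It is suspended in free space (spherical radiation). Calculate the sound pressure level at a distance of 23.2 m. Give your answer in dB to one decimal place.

56.6 dB

L_p = L_w − 10·log₁₀(4π·r²) with r = 23.2 m.
4π·r² = 6764 m², 10·log₁₀ of that is 38.302 dB.
L_p = 94.9 − 38.302 = 56.60 dB.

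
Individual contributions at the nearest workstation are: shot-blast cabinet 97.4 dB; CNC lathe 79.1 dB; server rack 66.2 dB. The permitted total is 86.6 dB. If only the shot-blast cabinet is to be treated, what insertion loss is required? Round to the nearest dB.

Fixed contribution from the other sources: Σ 10^(L/10) = 10^(79.1/10) + 10^(66.2/10) = 8.545e+07 (79.32 dB).
To meet 86.6 dB overall, the treated shot-blast cabinet may contribute at most 10^(86.6/10) − 8.545e+07 = 3.716e+08, i.e. 85.70 dB.
Required insertion loss = 97.4 − 85.70 = 11.70 dB.

12 dB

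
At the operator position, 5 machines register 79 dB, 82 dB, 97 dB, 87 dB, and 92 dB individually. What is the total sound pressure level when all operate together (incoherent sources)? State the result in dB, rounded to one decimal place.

Incoherent sources combine by intensity addition: L_total = 10·log₁₀(Σ 10^(L_i/10)).
Σ 10^(L/10) = 10^(79/10) + 10^(82/10) + 10^(97/10) + 10^(87/10) + 10^(92/10) = 7.336e+09.
L_total = 10·log₁₀(7.336e+09) = 98.65 dB.

98.7 dB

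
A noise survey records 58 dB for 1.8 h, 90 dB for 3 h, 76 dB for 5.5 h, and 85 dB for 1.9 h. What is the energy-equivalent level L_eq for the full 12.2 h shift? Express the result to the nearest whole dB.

The energy average is taken in the linear domain: L_eq = 10·log₁₀[(Σ tᵢ·10^(Lᵢ/10))/T], T = 12.2 h.
Σ tᵢ·10^(Lᵢ/10) = 1.8·10^(58/10) + 3·10^(90/10) + 5.5·10^(76/10) + 1.9·10^(85/10) = 3.821e+09.
L_eq = 10·log₁₀(3.821e+09/12.2) = 84.96 dB.

85 dB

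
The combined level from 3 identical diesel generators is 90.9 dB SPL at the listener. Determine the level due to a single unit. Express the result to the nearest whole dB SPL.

Dividing the total intensity by 3 lowers the level by 10·log₁₀ 3 = 4.771 dB: L₁ = 90.9 − 4.771.

86 dB SPL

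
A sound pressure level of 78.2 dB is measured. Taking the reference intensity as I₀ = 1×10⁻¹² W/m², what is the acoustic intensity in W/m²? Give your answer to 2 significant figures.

6.6e-05 W/m²

I = I₀·10^(L/10) = 10⁻¹² × 10^(78.2/10) = 10^(-4.180).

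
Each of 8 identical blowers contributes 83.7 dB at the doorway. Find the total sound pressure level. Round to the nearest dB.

93 dB

N identical incoherent sources raise the level by 10·log₁₀ N.
L_total = 83.7 + 10·log₁₀(8) = 83.7 + 9.031 = 92.73 dB.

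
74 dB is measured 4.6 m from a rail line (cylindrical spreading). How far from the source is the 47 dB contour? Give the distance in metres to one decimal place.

For a line source L₁ − L₂ = 10·log₁₀(r₂/r₁), so r₂ = r₁·10^((L₁−L₂)/10).
r₂ = 4.6·10^((74−47)/10) = 4.6·10^(27.0/10) = 2305.46 m.

2305.5 m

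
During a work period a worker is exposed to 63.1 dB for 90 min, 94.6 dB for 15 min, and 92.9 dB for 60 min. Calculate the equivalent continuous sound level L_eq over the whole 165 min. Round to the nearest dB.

90 dB

The energy average is taken in the linear domain: L_eq = 10·log₁₀[(Σ tᵢ·10^(Lᵢ/10))/T], T = 165 min.
Σ tᵢ·10^(Lᵢ/10) = 90·10^(63.1/10) + 15·10^(94.6/10) + 60·10^(92.9/10) = 1.604e+11.
L_eq = 10·log₁₀(1.604e+11/165) = 89.88 dB.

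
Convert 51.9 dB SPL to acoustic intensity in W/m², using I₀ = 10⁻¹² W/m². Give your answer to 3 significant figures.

1.55e-07 W/m²

I/I₀ = 10^(51.9/10) = 1.549e+05, so I = 1.549e+05 × 10⁻¹² W/m².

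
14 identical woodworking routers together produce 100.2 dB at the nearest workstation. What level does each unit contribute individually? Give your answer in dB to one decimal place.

For N identical incoherent sources L_total = L₁ + 10·log₁₀ N, so L₁ = 100.2 − 10·log₁₀(14) = 100.2 − 11.461.

88.7 dB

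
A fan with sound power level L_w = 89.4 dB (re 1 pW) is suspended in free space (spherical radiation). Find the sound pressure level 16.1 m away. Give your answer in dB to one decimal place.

L_p = L_w − 10·log₁₀(4π·r²) with r = 16.1 m.
4π·r² = 3257 m², 10·log₁₀ of that is 35.129 dB.
L_p = 89.4 − 35.129 = 54.27 dB.

54.3 dB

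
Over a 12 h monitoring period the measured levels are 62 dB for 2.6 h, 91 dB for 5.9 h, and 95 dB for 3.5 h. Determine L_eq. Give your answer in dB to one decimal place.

91.9 dB

Weight each interval's intensity by its duration and average over T = 12 h:
Σ tᵢ·10^(Lᵢ/10) = 2.6·10^(62/10) + 5.9·10^(91/10) + 3.5·10^(95/10) = 1.850e+10.
L_eq = 10·log₁₀(1.850e+10/12) = 91.88 dB.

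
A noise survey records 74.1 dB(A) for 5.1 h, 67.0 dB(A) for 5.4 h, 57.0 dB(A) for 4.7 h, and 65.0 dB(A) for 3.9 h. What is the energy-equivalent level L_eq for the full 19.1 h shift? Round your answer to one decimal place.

Weight each interval's intensity by its duration and average over T = 19.1 h:
Σ tᵢ·10^(Lᵢ/10) = 5.1·10^(74.1/10) + 5.4·10^(67.0/10) + 4.7·10^(57.0/10) + 3.9·10^(65.0/10) = 1.728e+08.
L_eq = 10·log₁₀(1.728e+08/19.1) = 69.57 dB(A).

69.6 dB(A)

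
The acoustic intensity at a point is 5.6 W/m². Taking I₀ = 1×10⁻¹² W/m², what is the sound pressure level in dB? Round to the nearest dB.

Dividing by I₀ shifts the exponent by 12: I/I₀ = 5.6×10^12.
L = 10·(0.7482 + 12) = 127.48 dB.

127 dB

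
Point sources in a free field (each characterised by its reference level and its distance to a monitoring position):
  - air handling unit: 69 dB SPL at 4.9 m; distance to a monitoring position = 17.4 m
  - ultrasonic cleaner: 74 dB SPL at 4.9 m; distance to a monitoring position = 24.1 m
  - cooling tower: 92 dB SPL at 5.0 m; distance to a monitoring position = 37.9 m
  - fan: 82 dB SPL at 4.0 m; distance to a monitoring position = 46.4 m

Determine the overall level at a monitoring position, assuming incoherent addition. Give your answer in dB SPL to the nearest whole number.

Propagate each source to the receiver with L = L_ref − 20·log₁₀(r/r_ref), then add intensities.
air handling unit: 69 − 20·log₁₀(17.4/4.9) = 69 − 11.01 = 57.99 dB SPL.
ultrasonic cleaner: 74 − 20·log₁₀(24.1/4.9) = 74 − 13.84 = 60.16 dB SPL.
cooling tower: 92 − 20·log₁₀(37.9/5.0) = 92 − 17.59 = 74.41 dB SPL.
fan: 82 − 20·log₁₀(46.4/4.0) = 82 − 21.29 = 60.71 dB SPL.
Σ 10^(L/10) = 3.043e+07 → L_total = 10·log₁₀(3.043e+07) = 74.83 dB SPL.

75 dB SPL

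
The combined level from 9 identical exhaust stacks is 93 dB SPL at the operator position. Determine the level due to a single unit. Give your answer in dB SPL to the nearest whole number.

83 dB SPL

Dividing the total intensity by 9 lowers the level by 10·log₁₀ 9 = 9.542 dB: L₁ = 93 − 9.542.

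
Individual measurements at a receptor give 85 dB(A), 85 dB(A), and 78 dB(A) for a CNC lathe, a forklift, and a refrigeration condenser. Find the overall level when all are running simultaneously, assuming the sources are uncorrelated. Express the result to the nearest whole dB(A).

Incoherent sources combine by intensity addition: L_total = 10·log₁₀(Σ 10^(L_i/10)).
Σ 10^(L/10) = 10^(85/10) + 10^(85/10) + 10^(78/10) = 6.956e+08.
L_total = 10·log₁₀(6.956e+08) = 88.42 dB(A).

88 dB(A)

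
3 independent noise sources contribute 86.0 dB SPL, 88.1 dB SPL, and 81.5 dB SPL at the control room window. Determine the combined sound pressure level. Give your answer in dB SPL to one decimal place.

Incoherent sources combine by intensity addition: L_total = 10·log₁₀(Σ 10^(L_i/10)).
Σ 10^(L/10) = 10^(86.0/10) + 10^(88.1/10) + 10^(81.5/10) = 1.185e+09.
L_total = 10·log₁₀(1.185e+09) = 90.74 dB SPL.

90.7 dB SPL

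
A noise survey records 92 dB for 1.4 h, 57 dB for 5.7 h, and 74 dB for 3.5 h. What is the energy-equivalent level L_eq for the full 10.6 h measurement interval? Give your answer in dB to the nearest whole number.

L_eq = 10·log₁₀[(1/T)·Σ tᵢ·10^(Lᵢ/10)] with T = 10.6 h.
Σ tᵢ·10^(Lᵢ/10) = 1.4·10^(92/10) + 5.7·10^(57/10) + 3.5·10^(74/10) = 2.310e+09.
L_eq = 10·log₁₀(2.310e+09/10.6) = 83.38 dB.

83 dB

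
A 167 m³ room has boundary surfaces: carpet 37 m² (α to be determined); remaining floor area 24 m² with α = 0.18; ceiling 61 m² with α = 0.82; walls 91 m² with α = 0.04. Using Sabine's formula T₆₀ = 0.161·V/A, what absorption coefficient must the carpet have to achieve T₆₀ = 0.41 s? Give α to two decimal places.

0.21

From T₆₀ = 0.161·V/A, the target T₆₀ = 0.41 s needs A = 0.161·167/0.41 = 65.58 m².
Absorption from the other surfaces = 24·0.18 + 61·0.82 + 91·0.04 = 57.98 m², so the carpet must supply 7.60 m² over 37 m².
α = 7.60/37 = 0.205.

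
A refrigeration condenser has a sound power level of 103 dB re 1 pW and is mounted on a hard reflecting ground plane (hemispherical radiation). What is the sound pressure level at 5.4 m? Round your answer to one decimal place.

The power spreads over a hemisphere of area 2π·r², so L_p = L_w − 10·log₁₀(2π·r²).
2π·r² = 183.2 m², 10·log₁₀ of that is 22.630 dB.
L_p = 103 − 22.630 = 80.37 dB.

80.4 dB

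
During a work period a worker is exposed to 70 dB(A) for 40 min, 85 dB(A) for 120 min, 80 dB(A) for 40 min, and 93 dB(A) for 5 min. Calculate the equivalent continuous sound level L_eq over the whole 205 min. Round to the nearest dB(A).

84 dB(A)

The energy average is taken in the linear domain: L_eq = 10·log₁₀[(Σ tᵢ·10^(Lᵢ/10))/T], T = 205 min.
Σ tᵢ·10^(Lᵢ/10) = 40·10^(70/10) + 120·10^(85/10) + 40·10^(80/10) + 5·10^(93/10) = 5.232e+10.
L_eq = 10·log₁₀(5.232e+10/205) = 84.07 dB(A).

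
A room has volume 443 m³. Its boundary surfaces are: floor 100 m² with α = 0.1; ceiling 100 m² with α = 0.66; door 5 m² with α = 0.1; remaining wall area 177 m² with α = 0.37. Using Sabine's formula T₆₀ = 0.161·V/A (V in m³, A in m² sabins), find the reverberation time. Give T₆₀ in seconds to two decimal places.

Summing Sᵢαᵢ: 100·0.1 + 100·0.66 + 5·0.1 + 177·0.37 = 141.99 m².
T₆₀ = 0.161 × 443 / 141.99 = 0.502 s.

0.50 s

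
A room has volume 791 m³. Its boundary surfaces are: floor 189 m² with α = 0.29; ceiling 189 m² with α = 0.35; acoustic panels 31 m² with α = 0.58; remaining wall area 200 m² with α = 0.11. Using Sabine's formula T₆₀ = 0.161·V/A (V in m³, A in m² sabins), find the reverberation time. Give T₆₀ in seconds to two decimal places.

A = Σ Sᵢαᵢ = 189·0.29 + 189·0.35 + 31·0.58 + 200·0.11 = 160.94 m².
T₆₀ = 0.161 × 791 / 160.94 = 0.791 s.

0.79 s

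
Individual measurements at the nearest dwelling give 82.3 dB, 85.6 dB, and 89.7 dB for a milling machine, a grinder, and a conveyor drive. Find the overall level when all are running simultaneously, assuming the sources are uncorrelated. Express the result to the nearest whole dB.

92 dB

Incoherent sources combine by intensity addition: L_total = 10·log₁₀(Σ 10^(L_i/10)).
Σ 10^(L/10) = 10^(82.3/10) + 10^(85.6/10) + 10^(89.7/10) = 1.466e+09.
L_total = 10·log₁₀(1.466e+09) = 91.66 dB.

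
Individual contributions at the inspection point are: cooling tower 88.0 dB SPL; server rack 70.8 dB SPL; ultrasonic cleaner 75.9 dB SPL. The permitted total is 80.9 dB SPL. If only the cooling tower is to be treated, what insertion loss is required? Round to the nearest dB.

The untreated sources together contribute 10^(70.8/10) + 10^(75.9/10) = 5.093e+07, i.e. 77.07 dB SPL.
The limit corresponds to 10^(80.9/10) = 1.230e+08; subtracting the fixed part leaves 7.210e+07 for the cooling tower, i.e. 78.58 dB SPL.
Required insertion loss = 88.0 − 78.58 = 9.42 dB.

9 dB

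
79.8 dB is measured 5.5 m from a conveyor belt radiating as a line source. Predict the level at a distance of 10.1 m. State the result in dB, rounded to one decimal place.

77.2 dB

For a line source, L₂ = L₁ − 10·log₁₀(r₂/r₁).
L₂ = 79.8 − 10·log₁₀(10.1/5.5) = 79.8 − 2.640 = 77.16 dB.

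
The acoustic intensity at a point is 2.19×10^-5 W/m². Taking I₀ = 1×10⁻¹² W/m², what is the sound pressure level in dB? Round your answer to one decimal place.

73.4 dB

Dividing by I₀ shifts the exponent by 12: I/I₀ = 2.19×10^7.
L = 10·(0.3404 + 7) = 73.40 dB.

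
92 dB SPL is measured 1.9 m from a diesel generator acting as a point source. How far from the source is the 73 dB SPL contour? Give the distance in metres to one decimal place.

16.9 m

Point-source spreading drops the level by 20·log₁₀(r₂/r₁); inverting, r₂/r₁ = 10^(ΔL/20).
r₂ = 1.9·10^((92−73)/20) = 1.9·10^(19.0/20) = 16.93 m.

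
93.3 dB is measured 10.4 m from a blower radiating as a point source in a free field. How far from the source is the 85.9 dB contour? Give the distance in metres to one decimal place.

For a point source L₁ − L₂ = 20·log₁₀(r₂/r₁), so r₂ = r₁·10^((L₁−L₂)/20).
r₂ = 10.4·10^((93.3−85.9)/20) = 10.4·10^(7.4/20) = 24.38 m.

24.4 m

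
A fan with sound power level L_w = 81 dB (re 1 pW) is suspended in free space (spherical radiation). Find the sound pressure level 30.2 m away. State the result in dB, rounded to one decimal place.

40.4 dB

Free-field spherical radiation: L_p = L_w − 10·log₁₀(4π·r²), r = 30.2 m.
4π·r² = 1.146e+04 m², 10·log₁₀ of that is 40.592 dB.
L_p = 81 − 40.592 = 40.41 dB.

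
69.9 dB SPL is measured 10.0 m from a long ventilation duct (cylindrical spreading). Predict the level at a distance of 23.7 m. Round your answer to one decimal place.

66.2 dB SPL

Line-source attenuation: ΔL = 10·log₁₀(r₂/r₁) = 10·log₁₀(23.7/10.0) = 3.747 dB.
L₂ = 69.9 − 10·log₁₀(23.7/10.0) = 69.9 − 3.747 = 66.15 dB SPL.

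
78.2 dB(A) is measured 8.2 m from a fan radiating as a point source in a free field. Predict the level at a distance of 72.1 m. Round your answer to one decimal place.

Point-source attenuation: ΔL = 20·log₁₀(r₂/r₁) = 20·log₁₀(72.1/8.2) = 18.882 dB.
L₂ = 78.2 − 20·log₁₀(72.1/8.2) = 78.2 − 18.882 = 59.32 dB(A).

59.3 dB(A)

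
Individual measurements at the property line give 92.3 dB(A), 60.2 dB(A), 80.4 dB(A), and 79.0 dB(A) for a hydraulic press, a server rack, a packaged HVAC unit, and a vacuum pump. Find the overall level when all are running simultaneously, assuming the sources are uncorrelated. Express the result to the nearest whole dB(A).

Incoherent sources combine by intensity addition: L_total = 10·log₁₀(Σ 10^(L_i/10)).
Σ 10^(L/10) = 10^(92.3/10) + 10^(60.2/10) + 10^(80.4/10) + 10^(79.0/10) = 1.888e+09.
L_total = 10·log₁₀(1.888e+09) = 92.76 dB(A).

93 dB(A)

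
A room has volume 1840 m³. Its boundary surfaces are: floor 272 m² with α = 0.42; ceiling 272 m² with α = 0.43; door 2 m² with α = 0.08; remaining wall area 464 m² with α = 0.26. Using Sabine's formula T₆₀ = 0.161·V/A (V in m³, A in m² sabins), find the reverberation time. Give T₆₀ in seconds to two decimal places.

0.84 s

A = Σ Sᵢαᵢ = 272·0.42 + 272·0.43 + 2·0.08 + 464·0.26 = 352.00 m².
T₆₀ = 0.161 × 1840 / 352.00 = 0.842 s.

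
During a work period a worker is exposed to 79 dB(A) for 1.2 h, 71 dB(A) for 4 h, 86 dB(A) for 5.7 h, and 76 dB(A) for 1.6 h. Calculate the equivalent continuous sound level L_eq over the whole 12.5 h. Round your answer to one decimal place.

83.0 dB(A)

The energy average is taken in the linear domain: L_eq = 10·log₁₀[(Σ tᵢ·10^(Lᵢ/10))/T], T = 12.5 h.
Σ tᵢ·10^(Lᵢ/10) = 1.2·10^(79/10) + 4·10^(71/10) + 5.7·10^(86/10) + 1.6·10^(76/10) = 2.479e+09.
L_eq = 10·log₁₀(2.479e+09/12.5) = 82.97 dB(A).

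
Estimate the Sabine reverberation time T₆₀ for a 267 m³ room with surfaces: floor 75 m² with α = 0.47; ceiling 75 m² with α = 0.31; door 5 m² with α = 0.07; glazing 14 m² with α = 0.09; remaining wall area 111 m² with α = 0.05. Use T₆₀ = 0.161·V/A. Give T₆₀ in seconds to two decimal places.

Summing Sᵢαᵢ: 75·0.47 + 75·0.31 + 5·0.07 + 14·0.09 + 111·0.05 = 65.66 m².
T₆₀ = 0.161 × 267 / 65.66 = 0.655 s.

0.65 s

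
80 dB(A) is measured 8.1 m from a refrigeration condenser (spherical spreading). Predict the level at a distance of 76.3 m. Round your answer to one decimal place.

60.5 dB(A)

For a point source, L₂ = L₁ − 20·log₁₀(r₂/r₁).
L₂ = 80 − 20·log₁₀(76.3/8.1) = 80 − 19.481 = 60.52 dB(A).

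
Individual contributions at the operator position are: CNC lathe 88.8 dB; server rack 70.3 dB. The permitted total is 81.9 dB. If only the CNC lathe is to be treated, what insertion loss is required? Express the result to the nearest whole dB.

7 dB

The untreated sources together contribute 10^(70.3/10) = 1.072e+07, i.e. 70.30 dB.
To meet 81.9 dB overall, the treated CNC lathe may contribute at most 10^(81.9/10) − 1.072e+07 = 1.442e+08, i.e. 81.59 dB.
So the CNC lathe must be reduced from 88.8 to 81.59 dB: IL = 7.21 dB.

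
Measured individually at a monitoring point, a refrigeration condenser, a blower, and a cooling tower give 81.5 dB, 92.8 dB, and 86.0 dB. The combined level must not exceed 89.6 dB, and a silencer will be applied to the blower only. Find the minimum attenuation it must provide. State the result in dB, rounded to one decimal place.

Fixed contribution from the other sources: Σ 10^(L/10) = 10^(81.5/10) + 10^(86.0/10) = 5.394e+08 (87.32 dB).
To meet 89.6 dB overall, the treated blower may contribute at most 10^(89.6/10) − 5.394e+08 = 3.726e+08, i.e. 85.71 dB.
Required insertion loss = 92.8 − 85.71 = 7.09 dB.

7.1 dB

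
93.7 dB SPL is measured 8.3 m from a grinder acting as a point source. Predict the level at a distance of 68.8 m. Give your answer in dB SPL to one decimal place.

Point-source attenuation: ΔL = 20·log₁₀(r₂/r₁) = 20·log₁₀(68.8/8.3) = 18.370 dB.
L₂ = 93.7 − 20·log₁₀(68.8/8.3) = 93.7 − 18.370 = 75.33 dB SPL.

75.3 dB SPL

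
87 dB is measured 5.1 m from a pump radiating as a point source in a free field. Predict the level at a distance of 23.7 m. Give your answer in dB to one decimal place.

73.7 dB

For a point source, L₂ = L₁ − 20·log₁₀(r₂/r₁).
L₂ = 87 − 20·log₁₀(23.7/5.1) = 87 − 13.344 = 73.66 dB.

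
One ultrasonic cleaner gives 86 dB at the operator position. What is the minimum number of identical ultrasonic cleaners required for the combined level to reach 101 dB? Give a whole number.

The shortfall is 101 − 86 = 15.0 dB, and N units add 10·log₁₀ N, so need 10·log₁₀ N ≥ 15.0.
N ≥ 10^(15.0/10) = 31.623, so N = 32.

32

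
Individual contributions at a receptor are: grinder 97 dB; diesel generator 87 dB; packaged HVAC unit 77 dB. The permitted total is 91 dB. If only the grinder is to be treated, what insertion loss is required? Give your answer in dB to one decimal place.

The untreated sources together contribute 10^(87/10) + 10^(77/10) = 5.513e+08, i.e. 87.41 dB.
The limit corresponds to 10^(91/10) = 1.259e+09; subtracting the fixed part leaves 7.076e+08 for the grinder, i.e. 88.50 dB.
So the grinder must be reduced from 97 to 88.50 dB: IL = 8.50 dB.

8.5 dB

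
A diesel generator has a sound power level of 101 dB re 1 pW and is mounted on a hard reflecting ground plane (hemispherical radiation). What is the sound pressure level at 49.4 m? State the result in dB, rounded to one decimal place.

59.1 dB

Free-field hemispherical radiation: L_p = L_w − 10·log₁₀(2π·r²), r = 49.4 m.
2π·r² = 1.533e+04 m², 10·log₁₀ of that is 41.856 dB.
L_p = 101 − 41.856 = 59.14 dB.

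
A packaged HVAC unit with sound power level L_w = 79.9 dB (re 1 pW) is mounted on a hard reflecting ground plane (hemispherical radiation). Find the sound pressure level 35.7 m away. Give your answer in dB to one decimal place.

Free-field hemispherical radiation: L_p = L_w − 10·log₁₀(2π·r²), r = 35.7 m.
2π·r² = 8008 m², 10·log₁₀ of that is 39.035 dB.
L_p = 79.9 − 39.035 = 40.86 dB.

40.9 dB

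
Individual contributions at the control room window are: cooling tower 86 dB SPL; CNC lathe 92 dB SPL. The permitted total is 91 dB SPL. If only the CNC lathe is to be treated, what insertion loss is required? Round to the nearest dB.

3 dB

The untreated sources together contribute 10^(86/10) = 3.981e+08, i.e. 86.00 dB SPL.
The limit corresponds to 10^(91/10) = 1.259e+09; subtracting the fixed part leaves 8.608e+08 for the CNC lathe, i.e. 89.35 dB SPL.
So the CNC lathe must be reduced from 92 to 89.35 dB SPL: IL = 2.65 dB.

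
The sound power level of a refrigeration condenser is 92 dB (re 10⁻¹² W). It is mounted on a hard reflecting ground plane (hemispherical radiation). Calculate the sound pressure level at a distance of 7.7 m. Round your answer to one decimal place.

Free-field hemispherical radiation: L_p = L_w − 10·log₁₀(2π·r²), r = 7.7 m.
2π·r² = 372.5 m², 10·log₁₀ of that is 25.712 dB.
L_p = 92 − 25.712 = 66.29 dB.

66.3 dB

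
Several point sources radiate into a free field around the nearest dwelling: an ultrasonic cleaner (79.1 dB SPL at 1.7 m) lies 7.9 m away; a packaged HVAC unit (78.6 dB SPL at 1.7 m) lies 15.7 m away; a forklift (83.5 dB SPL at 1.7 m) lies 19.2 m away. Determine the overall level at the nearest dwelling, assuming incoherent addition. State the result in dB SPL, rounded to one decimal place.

Apply inverse-square spreading to bring every level to the receiver, then sum 10^(L/10).
ultrasonic cleaner: 79.1 − 20·log₁₀(7.9/1.7) = 79.1 − 13.34 = 65.76 dB SPL.
packaged HVAC unit: 78.6 − 20·log₁₀(15.7/1.7) = 78.6 − 19.31 = 59.29 dB SPL.
forklift: 83.5 − 20·log₁₀(19.2/1.7) = 83.5 − 21.06 = 62.44 dB SPL.
Σ 10^(L/10) = 6.368e+06 → L_total = 10·log₁₀(6.368e+06) = 68.04 dB SPL.

68.0 dB SPL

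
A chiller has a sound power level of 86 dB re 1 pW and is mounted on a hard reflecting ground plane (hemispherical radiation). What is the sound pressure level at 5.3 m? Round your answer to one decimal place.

L_p = L_w − 10·log₁₀(2π·r²) with r = 5.3 m.
2π·r² = 176.5 m², 10·log₁₀ of that is 22.467 dB.
L_p = 86 − 22.467 = 63.53 dB.

63.5 dB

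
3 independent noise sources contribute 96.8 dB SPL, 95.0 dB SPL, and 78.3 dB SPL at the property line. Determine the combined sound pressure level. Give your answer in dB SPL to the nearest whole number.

99 dB SPL

Incoherent sources combine by intensity addition: L_total = 10·log₁₀(Σ 10^(L_i/10)).
Σ 10^(L/10) = 10^(96.8/10) + 10^(95.0/10) + 10^(78.3/10) = 8.016e+09.
L_total = 10·log₁₀(8.016e+09) = 99.04 dB SPL.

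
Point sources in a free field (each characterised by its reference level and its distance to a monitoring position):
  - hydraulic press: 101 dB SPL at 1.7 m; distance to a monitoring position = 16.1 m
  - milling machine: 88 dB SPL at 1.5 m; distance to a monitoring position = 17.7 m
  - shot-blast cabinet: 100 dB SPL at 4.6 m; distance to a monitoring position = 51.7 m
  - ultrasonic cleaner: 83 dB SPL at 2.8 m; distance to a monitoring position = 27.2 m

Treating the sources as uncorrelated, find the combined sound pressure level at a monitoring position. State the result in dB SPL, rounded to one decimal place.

83.5 dB SPL

First find each source's level at the receiver (point-source: −20·log₁₀(r/r_ref)), then combine on an intensity basis.
hydraulic press: 101 − 20·log₁₀(16.1/1.7) = 101 − 19.53 = 81.47 dB SPL.
milling machine: 88 − 20·log₁₀(17.7/1.5) = 88 − 21.44 = 66.56 dB SPL.
shot-blast cabinet: 100 − 20·log₁₀(51.7/4.6) = 100 − 21.01 = 78.99 dB SPL.
ultrasonic cleaner: 83 − 20·log₁₀(27.2/2.8) = 83 − 19.75 = 63.25 dB SPL.
Σ 10^(L/10) = 2.262e+08 → L_total = 10·log₁₀(2.262e+08) = 83.54 dB SPL.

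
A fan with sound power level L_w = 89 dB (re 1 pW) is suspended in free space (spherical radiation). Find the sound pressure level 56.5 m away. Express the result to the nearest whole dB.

43 dB

Free-field spherical radiation: L_p = L_w − 10·log₁₀(4π·r²), r = 56.5 m.
4π·r² = 4.011e+04 m², 10·log₁₀ of that is 46.033 dB.
L_p = 89 − 46.033 = 42.97 dB.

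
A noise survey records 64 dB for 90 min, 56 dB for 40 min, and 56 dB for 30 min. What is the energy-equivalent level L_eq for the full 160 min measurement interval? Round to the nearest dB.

62 dB

Weight each interval's intensity by its duration and average over T = 160 min:
Σ tᵢ·10^(Lᵢ/10) = 90·10^(64/10) + 40·10^(56/10) + 30·10^(56/10) = 2.539e+08.
L_eq = 10·log₁₀(2.539e+08/160) = 62.01 dB.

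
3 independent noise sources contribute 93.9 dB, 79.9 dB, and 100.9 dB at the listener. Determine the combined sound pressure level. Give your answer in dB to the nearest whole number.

102 dB

Incoherent sources combine by intensity addition: L_total = 10·log₁₀(Σ 10^(L_i/10)).
Σ 10^(L/10) = 10^(93.9/10) + 10^(79.9/10) + 10^(100.9/10) = 1.486e+10.
L_total = 10·log₁₀(1.486e+10) = 101.72 dB.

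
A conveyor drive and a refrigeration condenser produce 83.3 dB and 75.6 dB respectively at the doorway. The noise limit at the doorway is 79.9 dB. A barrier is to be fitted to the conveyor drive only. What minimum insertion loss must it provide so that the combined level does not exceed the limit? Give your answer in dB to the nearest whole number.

5 dB

Fixed contribution from the other source: Σ 10^(L/10) = 10^(75.6/10) = 3.631e+07 (75.60 dB).
To meet 79.9 dB overall, the treated conveyor drive may contribute at most 10^(79.9/10) − 3.631e+07 = 6.142e+07, i.e. 77.88 dB.
So the conveyor drive must be reduced from 83.3 to 77.88 dB: IL = 5.42 dB.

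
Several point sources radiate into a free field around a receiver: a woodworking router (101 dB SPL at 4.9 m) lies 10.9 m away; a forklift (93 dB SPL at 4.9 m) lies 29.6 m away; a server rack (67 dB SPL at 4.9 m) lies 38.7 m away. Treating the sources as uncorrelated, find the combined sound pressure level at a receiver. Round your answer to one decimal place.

Propagate each source to the receiver with L = L_ref − 20·log₁₀(r/r_ref), then add intensities.
woodworking router: 101 − 20·log₁₀(10.9/4.9) = 101 − 6.94 = 94.06 dB SPL.
forklift: 93 − 20·log₁₀(29.6/4.9) = 93 − 15.62 = 77.38 dB SPL.
server rack: 67 − 20·log₁₀(38.7/4.9) = 67 − 17.95 = 49.05 dB SPL.
Σ 10^(L/10) = 2.599e+09 → L_total = 10·log₁₀(2.599e+09) = 94.15 dB SPL.

94.1 dB SPL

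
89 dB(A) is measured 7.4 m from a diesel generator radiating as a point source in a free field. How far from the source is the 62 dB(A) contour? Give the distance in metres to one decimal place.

For a point source L₁ − L₂ = 20·log₁₀(r₂/r₁), so r₂ = r₁·10^((L₁−L₂)/20).
r₂ = 7.4·10^((89−62)/20) = 7.4·10^(27.0/20) = 165.67 m.

165.7 m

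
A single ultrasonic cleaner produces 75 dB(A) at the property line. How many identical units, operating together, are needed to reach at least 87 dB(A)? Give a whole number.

16

N identical sources give L₁ + 10·log₁₀ N, so require 10·log₁₀ N ≥ 87 − 75 = 12.0 dB.
N ≥ 10^(12.0/10) = 15.849, so N = 16.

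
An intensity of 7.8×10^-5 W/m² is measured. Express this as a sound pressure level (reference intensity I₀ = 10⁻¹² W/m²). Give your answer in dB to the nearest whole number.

Dividing by I₀ shifts the exponent by 12: I/I₀ = 7.8×10^7.
L = 10·(0.8921 + 7) = 78.92 dB.

79 dB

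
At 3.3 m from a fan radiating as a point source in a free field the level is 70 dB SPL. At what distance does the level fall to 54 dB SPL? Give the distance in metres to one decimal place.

20.8 m

The 16.0 dB drop corresponds to a distance ratio of 10^(16.0/20) for a point source.
r₂ = 3.3·10^((70−54)/20) = 3.3·10^(16.0/20) = 20.82 m.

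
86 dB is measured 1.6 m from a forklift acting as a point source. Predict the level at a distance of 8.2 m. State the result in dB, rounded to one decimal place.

71.8 dB

Point-source attenuation: ΔL = 20·log₁₀(r₂/r₁) = 20·log₁₀(8.2/1.6) = 14.194 dB.
L₂ = 86 − 20·log₁₀(8.2/1.6) = 86 − 14.194 = 71.81 dB.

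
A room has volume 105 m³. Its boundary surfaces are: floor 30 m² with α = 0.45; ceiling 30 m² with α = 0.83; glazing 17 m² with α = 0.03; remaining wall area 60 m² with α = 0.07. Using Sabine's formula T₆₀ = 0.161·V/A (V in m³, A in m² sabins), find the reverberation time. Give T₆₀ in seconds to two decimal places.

0.39 s

A = Σ Sᵢαᵢ = 30·0.45 + 30·0.83 + 17·0.03 + 60·0.07 = 43.11 m².
T₆₀ = 0.161·V/A = 0.161·105/43.11 = 0.392 s.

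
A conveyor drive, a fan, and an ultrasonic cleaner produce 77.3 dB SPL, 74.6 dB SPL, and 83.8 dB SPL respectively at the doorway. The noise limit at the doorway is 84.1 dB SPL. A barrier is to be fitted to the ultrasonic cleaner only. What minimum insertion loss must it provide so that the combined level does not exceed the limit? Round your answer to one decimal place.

1.4 dB

Fixed contribution from the other sources: Σ 10^(L/10) = 10^(77.3/10) + 10^(74.6/10) = 8.254e+07 (79.17 dB SPL).
The limit corresponds to 10^(84.1/10) = 2.570e+08; subtracting the fixed part leaves 1.745e+08 for the ultrasonic cleaner, i.e. 82.42 dB SPL.
So the ultrasonic cleaner must be reduced from 83.8 to 82.42 dB SPL: IL = 1.38 dB.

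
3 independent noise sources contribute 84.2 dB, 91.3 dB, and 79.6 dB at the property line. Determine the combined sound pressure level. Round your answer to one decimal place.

For uncorrelated sources the intensities add, so convert each level to linear form, sum, and take 10·log₁₀ of the total.
Σ 10^(L/10) = 10^(84.2/10) + 10^(91.3/10) + 10^(79.6/10) = 1.703e+09.
L_total = 10·log₁₀(1.703e+09) = 92.31 dB.

92.3 dB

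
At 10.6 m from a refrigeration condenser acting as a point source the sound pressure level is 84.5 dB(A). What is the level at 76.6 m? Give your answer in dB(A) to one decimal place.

Spherical spreading from a point source gives a 20·log₁₀(r₂/r₁) drop.
L₂ = 84.5 − 20·log₁₀(76.6/10.6) = 84.5 − 17.178 = 67.32 dB(A).

67.3 dB(A)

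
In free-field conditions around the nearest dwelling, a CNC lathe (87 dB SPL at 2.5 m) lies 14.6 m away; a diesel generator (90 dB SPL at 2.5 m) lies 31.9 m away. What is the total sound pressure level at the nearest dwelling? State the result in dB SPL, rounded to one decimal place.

First find each source's level at the receiver (point-source: −20·log₁₀(r/r_ref)), then combine on an intensity basis.
CNC lathe: 87 − 20·log₁₀(14.6/2.5) = 87 − 15.33 = 71.67 dB SPL.
diesel generator: 90 − 20·log₁₀(31.9/2.5) = 90 − 22.12 = 67.88 dB SPL.
Σ 10^(L/10) = 2.084e+07 → L_total = 10·log₁₀(2.084e+07) = 73.19 dB SPL.

73.2 dB SPL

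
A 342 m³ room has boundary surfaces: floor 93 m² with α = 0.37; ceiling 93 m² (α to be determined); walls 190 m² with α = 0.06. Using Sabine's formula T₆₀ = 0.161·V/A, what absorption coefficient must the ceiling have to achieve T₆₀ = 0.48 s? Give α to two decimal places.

From T₆₀ = 0.161·V/A, the target T₆₀ = 0.48 s needs A = 0.161·342/0.48 = 114.71 m².
Absorption from the other surfaces = 93·0.37 + 190·0.06 = 45.81 m², so the ceiling must supply 68.90 m² over 93 m².
α = 68.90/93 = 0.741.

0.74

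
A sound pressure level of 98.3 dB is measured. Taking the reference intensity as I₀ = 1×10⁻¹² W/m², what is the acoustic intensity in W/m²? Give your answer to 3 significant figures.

0.00676 W/m²

I = I₀·10^(L/10) = 10⁻¹² × 10^(98.3/10) = 10^(-2.170).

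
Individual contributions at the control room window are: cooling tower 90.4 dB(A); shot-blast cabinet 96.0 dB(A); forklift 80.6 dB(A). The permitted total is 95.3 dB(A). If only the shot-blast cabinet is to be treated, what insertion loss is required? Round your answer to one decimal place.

2.6 dB

Everything except the shot-blast cabinet sums to 10^(90.4/10) + 10^(80.6/10) = 1.211e+09 in linear terms, 90.83 dB(A).
The limit corresponds to 10^(95.3/10) = 3.388e+09; subtracting the fixed part leaves 2.177e+09 for the shot-blast cabinet, i.e. 93.38 dB(A).
So the shot-blast cabinet must be reduced from 96.0 to 93.38 dB(A): IL = 2.62 dB.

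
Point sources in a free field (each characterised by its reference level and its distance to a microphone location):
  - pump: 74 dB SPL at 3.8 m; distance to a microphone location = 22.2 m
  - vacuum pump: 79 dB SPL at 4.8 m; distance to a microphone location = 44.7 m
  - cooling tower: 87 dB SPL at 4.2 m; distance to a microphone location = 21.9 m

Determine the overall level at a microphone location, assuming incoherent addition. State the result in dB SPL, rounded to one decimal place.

First find each source's level at the receiver (point-source: −20·log₁₀(r/r_ref)), then combine on an intensity basis.
pump: 74 − 20·log₁₀(22.2/3.8) = 74 − 15.33 = 58.67 dB SPL.
vacuum pump: 79 − 20·log₁₀(44.7/4.8) = 79 − 19.38 = 59.62 dB SPL.
cooling tower: 87 − 20·log₁₀(21.9/4.2) = 87 − 14.34 = 72.66 dB SPL.
Σ 10^(L/10) = 2.009e+07 → L_total = 10·log₁₀(2.009e+07) = 73.03 dB SPL.

73.0 dB SPL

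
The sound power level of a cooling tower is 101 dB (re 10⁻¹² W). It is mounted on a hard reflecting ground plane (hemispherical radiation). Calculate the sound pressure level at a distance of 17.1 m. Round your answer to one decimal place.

68.4 dB

L_p = L_w − 10·log₁₀(2π·r²) with r = 17.1 m.
2π·r² = 1837 m², 10·log₁₀ of that is 32.642 dB.
L_p = 101 − 32.642 = 68.36 dB.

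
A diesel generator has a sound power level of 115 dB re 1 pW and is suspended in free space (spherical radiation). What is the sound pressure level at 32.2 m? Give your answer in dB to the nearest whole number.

74 dB

L_p = L_w − 10·log₁₀(4π·r²) with r = 32.2 m.
4π·r² = 1.303e+04 m², 10·log₁₀ of that is 41.149 dB.
L_p = 115 − 41.149 = 73.85 dB.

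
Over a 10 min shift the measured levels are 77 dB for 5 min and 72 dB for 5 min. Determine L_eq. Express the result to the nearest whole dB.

Weight each interval's intensity by its duration and average over T = 10 min:
Σ tᵢ·10^(Lᵢ/10) = 5·10^(77/10) + 5·10^(72/10) = 3.298e+08.
L_eq = 10·log₁₀(3.298e+08/10) = 75.18 dB.

75 dB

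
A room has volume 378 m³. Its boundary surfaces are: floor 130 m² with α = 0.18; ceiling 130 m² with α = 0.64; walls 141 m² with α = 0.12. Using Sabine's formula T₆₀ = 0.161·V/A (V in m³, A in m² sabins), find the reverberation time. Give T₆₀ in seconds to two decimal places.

0.49 s

Summing Sᵢαᵢ: 130·0.18 + 130·0.64 + 141·0.12 = 123.52 m².
T₆₀ = 0.161·V/A = 0.161·378/123.52 = 0.493 s.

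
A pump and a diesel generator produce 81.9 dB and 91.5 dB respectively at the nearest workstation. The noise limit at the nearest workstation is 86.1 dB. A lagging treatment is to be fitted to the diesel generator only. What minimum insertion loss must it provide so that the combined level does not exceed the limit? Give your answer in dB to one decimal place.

7.5 dB

Everything except the diesel generator sums to 10^(81.9/10) = 1.549e+08 in linear terms, 81.90 dB.
To meet 86.1 dB overall, the treated diesel generator may contribute at most 10^(86.1/10) − 1.549e+08 = 2.525e+08, i.e. 84.02 dB.
So the diesel generator must be reduced from 91.5 to 84.02 dB: IL = 7.48 dB.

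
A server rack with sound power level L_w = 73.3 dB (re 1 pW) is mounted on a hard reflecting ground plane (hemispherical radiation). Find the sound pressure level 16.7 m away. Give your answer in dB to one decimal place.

L_p = L_w − 10·log₁₀(2π·r²) with r = 16.7 m.
2π·r² = 1752 m², 10·log₁₀ of that is 32.436 dB.
L_p = 73.3 − 32.436 = 40.86 dB.

40.9 dB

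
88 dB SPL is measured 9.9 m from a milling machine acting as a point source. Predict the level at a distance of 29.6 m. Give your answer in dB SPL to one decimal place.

78.5 dB SPL

Point-source attenuation: ΔL = 20·log₁₀(r₂/r₁) = 20·log₁₀(29.6/9.9) = 9.513 dB.
L₂ = 88 − 20·log₁₀(29.6/9.9) = 88 − 9.513 = 78.49 dB SPL.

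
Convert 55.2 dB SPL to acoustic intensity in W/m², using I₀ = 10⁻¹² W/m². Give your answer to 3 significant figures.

I/I₀ = 10^(55.2/10) = 3.311e+05, so I = 3.311e+05 × 10⁻¹² W/m².

3.31e-07 W/m²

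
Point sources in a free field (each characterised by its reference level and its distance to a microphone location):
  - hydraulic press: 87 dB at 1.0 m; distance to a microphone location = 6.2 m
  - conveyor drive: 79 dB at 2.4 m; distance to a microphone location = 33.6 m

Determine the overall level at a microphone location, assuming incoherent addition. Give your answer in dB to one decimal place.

First find each source's level at the receiver (point-source: −20·log₁₀(r/r_ref)), then combine on an intensity basis.
hydraulic press: 87 − 20·log₁₀(6.2/1.0) = 87 − 15.85 = 71.15 dB.
conveyor drive: 79 − 20·log₁₀(33.6/2.4) = 79 − 22.92 = 56.08 dB.
Σ 10^(L/10) = 1.344e+07 → L_total = 10·log₁₀(1.344e+07) = 71.29 dB.

71.3 dB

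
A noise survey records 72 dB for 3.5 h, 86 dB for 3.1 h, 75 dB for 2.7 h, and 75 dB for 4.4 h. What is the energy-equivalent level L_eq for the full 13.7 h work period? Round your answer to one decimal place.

80.4 dB

The energy average is taken in the linear domain: L_eq = 10·log₁₀[(Σ tᵢ·10^(Lᵢ/10))/T], T = 13.7 h.
Σ tᵢ·10^(Lᵢ/10) = 3.5·10^(72/10) + 3.1·10^(86/10) + 2.7·10^(75/10) + 4.4·10^(75/10) = 1.514e+09.
L_eq = 10·log₁₀(1.514e+09/13.7) = 80.43 dB.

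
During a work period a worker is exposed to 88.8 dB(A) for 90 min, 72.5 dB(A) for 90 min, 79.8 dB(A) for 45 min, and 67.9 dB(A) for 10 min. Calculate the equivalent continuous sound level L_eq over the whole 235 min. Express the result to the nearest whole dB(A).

The energy average is taken in the linear domain: L_eq = 10·log₁₀[(Σ tᵢ·10^(Lᵢ/10))/T], T = 235 min.
Σ tᵢ·10^(Lᵢ/10) = 90·10^(88.8/10) + 90·10^(72.5/10) + 45·10^(79.8/10) + 10·10^(67.9/10) = 7.423e+10.
L_eq = 10·log₁₀(7.423e+10/235) = 85.00 dB(A).

85 dB(A)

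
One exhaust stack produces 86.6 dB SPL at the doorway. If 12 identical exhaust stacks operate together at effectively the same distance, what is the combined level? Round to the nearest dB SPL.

97 dB SPL

L_total = L₁ + 10·log₁₀ N for N identical incoherent sources.
L_total = 86.6 + 10·log₁₀(12) = 86.6 + 10.792 = 97.39 dB SPL.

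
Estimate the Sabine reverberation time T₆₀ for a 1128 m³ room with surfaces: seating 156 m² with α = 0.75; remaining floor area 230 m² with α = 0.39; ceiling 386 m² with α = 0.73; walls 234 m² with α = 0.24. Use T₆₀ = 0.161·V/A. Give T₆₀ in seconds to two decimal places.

Summing Sᵢαᵢ: 156·0.75 + 230·0.39 + 386·0.73 + 234·0.24 = 544.64 m².
T₆₀ = 0.161 × 1128 / 544.64 = 0.333 s.

0.33 s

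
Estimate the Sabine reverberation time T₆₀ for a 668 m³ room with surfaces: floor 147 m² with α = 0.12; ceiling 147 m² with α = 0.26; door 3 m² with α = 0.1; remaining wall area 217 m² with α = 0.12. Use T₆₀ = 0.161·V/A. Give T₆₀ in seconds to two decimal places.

A = Σ Sᵢαᵢ = 147·0.12 + 147·0.26 + 3·0.1 + 217·0.12 = 82.20 m².
T₆₀ = 0.161 × 668 / 82.20 = 1.308 s.

1.31 s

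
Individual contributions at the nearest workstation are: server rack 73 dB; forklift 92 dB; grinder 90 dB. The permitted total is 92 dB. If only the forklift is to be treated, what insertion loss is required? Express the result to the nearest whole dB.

Everything except the forklift sums to 10^(73/10) + 10^(90/10) = 1.020e+09 in linear terms, 90.09 dB.
To meet 92 dB overall, the treated forklift may contribute at most 10^(92/10) − 1.020e+09 = 5.649e+08, i.e. 87.52 dB.
Required insertion loss = 92 − 87.52 = 4.48 dB.

4 dB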